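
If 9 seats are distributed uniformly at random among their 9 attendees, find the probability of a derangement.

D(n) = (n-1)(D(n-1) + D(n-2)), D(0)=1, D(1)=0.
Building up: D(2)=1, D(3)=2, D(4)=9, D(5)=44, D(6)=265, D(7)=1854, D(8)=14833, D(9)=133496.
Total arrangements: 9! = 362880.
Probability = D(9)/9! = 16687/45360.

Final answer: D(9)/9! = 133496/362880 = 0.367879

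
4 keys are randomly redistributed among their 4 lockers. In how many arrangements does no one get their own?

Use the recurrence D(n) = (n-1)(D(n-1) + D(n-2)) with D(0)=1, D(1)=0.
D(2) = 1 x (0 + 1) = 1
D(3) = 2 x (1 + 0) = 2
D(4) = 3 x (D(3) + D(2)) = 3 x (2 + 1)

Final answer: D(4) = 9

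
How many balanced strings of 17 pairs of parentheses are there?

The structures are counted by the Catalan number C_n. Here n = 17 (pairs).
C_n = C(2n,n)/(n+1), so C_{17} = C(34,17)/18 = 2333606220/18.

Final answer: C_{17} = 129644790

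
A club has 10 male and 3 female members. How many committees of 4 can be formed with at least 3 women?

Sum over valid woman counts:
C(3,3)C(10,1).

Final answer: 10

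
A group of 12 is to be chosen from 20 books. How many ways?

C(20,12) = 20!/(12! x 8!).

Final answer: \binom{20}{12} = 125970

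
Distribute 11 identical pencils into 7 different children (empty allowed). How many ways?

Stars and bars: C(n+k-1, k-1) = C(17,6).

Final answer: C(17,6) = 12376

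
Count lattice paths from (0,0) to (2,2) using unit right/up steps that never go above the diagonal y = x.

Total monotonic paths to (2,2): C(4,2) = 6.
Reflecting each bad path at its first crossing gives a bijection with paths to (1,3): C(4,3) = 4.
Valid Dyck paths: 6 - 4.
(This is the Catalan number C_{2}.)

Final answer: C_{2} = 2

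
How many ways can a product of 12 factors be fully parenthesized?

This is counted by the nth Catalan number C_n. Here n = 12 - 1 = 11.
Using C_0 = 1 and C_(k+1) = C_k x 2(2k+1)/(k+2), build up term by term: C_1=1, C_2=2, C_3=5, C_4=14, C_5=42, C_6=132, C_7=429, C_8=1430, C_9=4862, C_10=16796, C_11=58786.

Final answer: C_{11} = 58786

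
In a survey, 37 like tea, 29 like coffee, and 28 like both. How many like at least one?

|A union B| = |A| + |B| - |A intersect B| = 37 + 29 - 28.

Final answer: 38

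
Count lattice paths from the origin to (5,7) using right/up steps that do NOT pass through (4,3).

Total paths to (5,7): C(12,7) = 792.
Paths through (4,3): C(7,3) x C(5,4) = 175.
Avoiding (4,3): 792 - 175.

Final answer: 617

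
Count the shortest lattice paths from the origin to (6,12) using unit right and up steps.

Each path has 6 right steps and 12 up steps in some order (18 steps total).
Choose which 12 of the 18 steps are up: C(18,12).

Final answer: C(18,12) = 18564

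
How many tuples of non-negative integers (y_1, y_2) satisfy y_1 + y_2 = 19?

Stars and bars with 19 stars and 1 bars:
C(19+2-1, 2-1) = C(20,1).

Final answer: C(20,1) = 20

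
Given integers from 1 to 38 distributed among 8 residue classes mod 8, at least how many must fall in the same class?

By pigeonhole with 38 objects and 8 categories: ceiling(38/8).

Final answer: 5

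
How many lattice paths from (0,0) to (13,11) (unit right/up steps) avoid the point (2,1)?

Total paths to (13,11): C(24,11) = 2496144.
Paths through (2,1): C(3,1) x C(21,10) = 1058148.
Avoiding (2,1): 2496144 - 1058148.

Final answer: 1437996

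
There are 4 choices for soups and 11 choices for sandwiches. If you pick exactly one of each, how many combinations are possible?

By the multiplication principle: 4 x 11.

Final answer: 44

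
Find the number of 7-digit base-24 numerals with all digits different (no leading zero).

The leading digit has 23 choices (anything but zero); the next has 23 (anything but the first), then 22, and so on, one fewer each time.
Total: 23 x 23 x 22 x 21 x 20 x 19 x 18.

Final answer: 1671682320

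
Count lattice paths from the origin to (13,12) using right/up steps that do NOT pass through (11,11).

Total paths to (13,12): C(25,12) = 5200300.
Paths through (11,11): C(22,11) x C(3,1) = 2116296.
Avoiding (11,11): 5200300 - 2116296.

Final answer: 3084004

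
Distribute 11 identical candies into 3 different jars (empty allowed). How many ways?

Stars and bars: C(n+k-1, k-1) = C(13,2).

Final answer: C(13,2) = 78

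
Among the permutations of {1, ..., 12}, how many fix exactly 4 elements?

Choose which 4 elements are fixed: C(12,4) = 495.
Derange the remaining 8 using D(j) = (j-1)(D(j-1) + D(j-2)), D(0)=1, D(1)=0: D(2)=1, D(3)=2, D(4)=9, D(5)=44, D(6)=265, D(7)=1854, D(8)=14833.
Total: 495 x 14833.

Final answer: C(12,4) D(8) = 7342335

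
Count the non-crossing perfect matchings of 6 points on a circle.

This is a standard Catalan-number count: the answer is C_n. Here n = 6/2 = 3.
C_n = (2n)!/(n!(n+1)!), so C_{3} = 6!/(3! x 4!) = C(6,3)/4 = 20/4.

Final answer: C_{3} = 5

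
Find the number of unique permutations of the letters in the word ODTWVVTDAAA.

Letters (A:3, D:2, O:1, T:2, V:2, W:1). Total letters: 11.
Permutations = 11!/(3! x 2! x 2! x 2!).

Final answer: 831600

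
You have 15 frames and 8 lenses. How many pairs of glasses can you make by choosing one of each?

By the multiplication principle: 15 x 8.

Final answer: 120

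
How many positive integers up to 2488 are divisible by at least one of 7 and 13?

Multiples of 7: 355. Multiples of 13: 191. Of both (lcm=91): 27.
By inclusion-exclusion: 355 + 191 - 27.

Final answer: 519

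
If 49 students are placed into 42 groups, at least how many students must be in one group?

By the pigeonhole principle: ceiling(49/42).

Final answer: 2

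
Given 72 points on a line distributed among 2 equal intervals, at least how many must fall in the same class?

By pigeonhole with 72 objects and 2 categories: ceiling(72/2).

Final answer: 36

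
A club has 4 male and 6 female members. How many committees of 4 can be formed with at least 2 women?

Sum over valid woman counts:
C(6,2)C(4,2) = 90
C(6,3)C(4,1) = 80
C(6,4)C(4,0) = 15
Total: 90 + 80 + 15.

Final answer: 185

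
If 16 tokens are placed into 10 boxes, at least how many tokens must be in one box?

By the pigeonhole principle: ceiling(16/10).

Final answer: 2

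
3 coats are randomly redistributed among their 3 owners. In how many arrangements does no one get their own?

Use the recurrence D(n) = (n-1)(D(n-1) + D(n-2)) with D(0)=1, D(1)=0.
D(2) = 1 x (0 + 1) = 1
D(3) = 2 x (D(2) + D(1)) = 2 x (1 + 0)

Final answer: D(3) = 2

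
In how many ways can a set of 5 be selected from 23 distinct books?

C(23,5) = 23!/(5! x (23-5)!).

Final answer: C(23,5) = 33649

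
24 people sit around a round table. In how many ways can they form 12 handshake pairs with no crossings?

This is a standard Catalan-number count: the answer is C_n. Here n = 24/2 = 12.
C_n = (2n)!/(n!(n+1)!), so C_{12} = 24!/(12! x 13!) = C(24,12)/13 = 2704156/13.

Final answer: C_{12} = 208012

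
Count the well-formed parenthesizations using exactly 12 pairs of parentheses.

This is counted by the nth Catalan number C_n. Here n = 12 (pairs).
C_n = (2n)!/(n!(n+1)!), so C_{12} = 24!/(12! x 13!) = C(24,12)/13 = 2704156/13.

Final answer: C_{12} = 208012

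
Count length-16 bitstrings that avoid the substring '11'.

A valid string ends in 0 (append to any length-(n-1) valid string) or in 01 (append to any length-(n-2) valid string), so a(n) = a(n-1) + a(n-2) with a(1)=2, a(2)=3.
Iterating the recurrence: a(1)=2, a(2)=3, a(3)=5, a(4)=8, a(5)=13, a(6)=21, a(7)=34, a(8)=55, a(9)=89, a(10)=144, a(11)=233, a(12)=377, a(13)=610, a(14)=987, a(15)=1597, a(16)=2584.

Final answer: 2584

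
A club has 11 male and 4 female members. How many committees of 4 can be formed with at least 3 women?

Sum over valid woman counts:
C(4,3)C(11,1) = 44
C(4,4)C(11,0) = 1
Total: 44 + 1.

Final answer: 45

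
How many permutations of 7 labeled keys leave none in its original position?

Derangements satisfy D(n) = (n-1)(D(n-1) + D(n-2)), starting from D(0)=1, D(1)=0.
D(2) = 1 x (0 + 1) = 1
D(3) = 2 x (1 + 0) = 2
D(4) = 3 x (2 + 1) = 9
D(5) = 4 x (9 + 2) = 44
D(6) = 5 x (44 + 9) = 265
D(7) = 6 x (D(6) + D(5)) = 6 x (265 + 44)

Final answer: D(7) = 1854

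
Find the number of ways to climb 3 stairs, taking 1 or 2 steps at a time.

Let f(n) count the ways. The last step is size 1 or 2, so f(n) = f(n-1) + f(n-2) with f(1)=1, f(2)=2.
Building up term by term: f(1)=1, f(2)=2, f(3)=3.

Final answer: 3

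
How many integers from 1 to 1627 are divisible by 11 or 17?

Multiples of 11: 147. Multiples of 17: 95. Of both (lcm=187): 8.
By inclusion-exclusion: 147 + 95 - 8.

Final answer: 234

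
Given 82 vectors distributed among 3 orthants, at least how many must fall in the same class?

By pigeonhole with 82 objects and 3 categories: ceiling(82/3).

Final answer: 28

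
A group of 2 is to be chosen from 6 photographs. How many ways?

C(6,2) = 6!/(2! x (6-2)!).

Final answer: C(6,2) = 15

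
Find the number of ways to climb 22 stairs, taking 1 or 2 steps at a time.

Let f(n) be the number of climbs. Removing the last move (1 or 2 steps) gives f(n) = f(n-1) + f(n-2); base cases f(1)=1, f(2)=2.
Computing successive values: f(1)=1, f(2)=2, f(3)=3, f(4)=5, f(5)=8, f(6)=13, f(7)=21, f(8)=34, f(9)=55, f(10)=89, f(11)=144, f(12)=233, f(13)=377, f(14)=610, f(15)=987, f(16)=1597, f(17)=2584, f(18)=4181, f(19)=6765, f(20)=10946, f(21)=17711, f(22)=28657.

Final answer: 28657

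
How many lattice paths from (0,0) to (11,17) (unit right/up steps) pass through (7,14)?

Paths (0,0)->(7,14): C(21,14) = 116280.
Paths (7,14)->(11,17): C(7,3) = 35.
By multiplication principle: 116280 x 35.

Final answer: 4069800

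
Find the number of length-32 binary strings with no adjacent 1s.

Classify by the final bit: ...0 gives a(n-1) strings, ...01 gives a(n-2) strings. Thus a(n) = a(n-1) + a(n-2) with a(1)=2, a(2)=3.
Computing successive values: a(1)=2, a(2)=3, a(3)=5, a(4)=8, a(5)=13, a(6)=21, a(7)=34, a(8)=55, a(9)=89, a(10)=144, a(11)=233, a(12)=377, a(13)=610, a(14)=987, a(15)=1597, a(16)=2584, a(17)=4181, a(18)=6765, a(19)=10946, a(20)=17711, a(21)=28657, a(22)=46368, a(23)=75025, a(24)=121393, a(25)=196418, a(26)=317811, a(27)=514229, a(28)=832040, a(29)=1346269, a(30)=2178309, a(31)=3524578, a(32)=5702887.

Final answer: 5702887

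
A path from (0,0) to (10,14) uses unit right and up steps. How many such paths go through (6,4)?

Paths (0,0)->(6,4): C(10,4) = 210.
Paths (6,4)->(10,14): C(14,10) = 1001.
By multiplication principle: 210 x 1001.

Final answer: 210210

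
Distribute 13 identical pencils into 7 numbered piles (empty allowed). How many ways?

Stars and bars: C(n+k-1, k-1) = C(19,6).

Final answer: C(19,6) = 27132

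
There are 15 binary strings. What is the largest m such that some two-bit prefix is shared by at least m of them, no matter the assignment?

There are 4 possible values for two-bit prefix. With 15 binary strings and 4 categories, by pigeonhole: ceiling(15/4).

Final answer: 4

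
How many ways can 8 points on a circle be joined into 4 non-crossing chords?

This is a standard Catalan-number count: the answer is C_n. Here n = 8/2 = 4.
Using C_0 = 1 and C_(k+1) = C_k x 2(2k+1)/(k+2), build up term by term: C_1=1, C_2=2, C_3=5, C_4=14.

Final answer: C_{4} = 14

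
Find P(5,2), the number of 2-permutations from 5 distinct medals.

P(5,2) = 5!/(5-2)! = 5!/3!.

Final answer: P(5,2) = 20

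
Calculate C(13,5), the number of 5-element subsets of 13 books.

C(13,5) = 13!/(5! x 8!).

Final answer: \binom{13}{5} = 1287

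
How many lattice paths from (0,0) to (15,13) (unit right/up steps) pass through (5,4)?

Paths (0,0)->(5,4): C(9,4) = 126.
Paths (5,4)->(15,13): C(19,9) = 92378.
By multiplication principle: 126 x 92378.

Final answer: 11639628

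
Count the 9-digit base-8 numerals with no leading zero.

These are the integers in [8^8, 8^9), so the count is 8^9 - 8^8 = 7 x 8^8.

Final answer: 117440512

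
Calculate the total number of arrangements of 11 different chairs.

The number of ways to arrange 11 distinct objects is 11!.

Final answer: 11! = 39916800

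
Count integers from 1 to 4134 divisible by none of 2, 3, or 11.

|div by 2|=2067, |div by 3|=1378, |div by 11|=375.
|div by 2&3|=689, |div by 2&11|=187, |div by 3&11|=125, |div by all|=62.
By inclusion-exclusion, divisible by at least one: 2067+1378+375-689-187-125+62 = 2881.
Not divisible by any: 4134 - 2881.

Final answer: 1253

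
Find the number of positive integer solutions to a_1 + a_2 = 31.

Substitute a'_i = a_i - 1 (so a'_i >= 0). Then sum a'_i = 31 - 2 = 29.
Stars and bars: C(29+2-1, 2-1) = C(30,1).

Final answer: C(30,1) = 30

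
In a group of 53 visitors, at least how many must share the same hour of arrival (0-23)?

There are 24 possible values for hour of arrival (0-23). With 53 visitors and 24 categories, by pigeonhole: ceiling(53/24).

Final answer: 3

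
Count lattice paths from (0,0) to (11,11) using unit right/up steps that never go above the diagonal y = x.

Total monotonic paths to (11,11): C(22,11) = 705432.
A path is bad iff it touches y = x + 1; reflecting its initial segment maps bad paths bijectively onto all paths to (10,12), of which there are C(22,12) = 646646.
Valid Dyck paths: 705432 - 646646.
(These counts are the Catalan numbers.)

Final answer: C_{11} = 58786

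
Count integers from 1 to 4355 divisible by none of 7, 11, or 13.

|div by 7|=622, |div by 11|=395, |div by 13|=335.
|div by 7&11|=56, |div by 7&13|=47, |div by 11&13|=30, |div by all|=4.
By inclusion-exclusion, divisible by at least one: 622+395+335-56-47-30+4 = 1223.
Not divisible by any: 4355 - 1223.

Final answer: 3132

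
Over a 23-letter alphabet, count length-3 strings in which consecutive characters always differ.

First character: 23 choices. Each subsequent: 22 choices (must differ from the previous one).
Total: 23 x 22^2.

Final answer: 23 x 22^{2} = 11132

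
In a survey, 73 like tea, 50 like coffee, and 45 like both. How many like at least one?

|A union B| = |A| + |B| - |A intersect B| = 73 + 50 - 45.

Final answer: 78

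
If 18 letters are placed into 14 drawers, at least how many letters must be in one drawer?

By the pigeonhole principle: ceiling(18/14).

Final answer: 2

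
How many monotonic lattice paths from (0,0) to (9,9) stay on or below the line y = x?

Total monotonic paths to (9,9): C(18,9) = 48620.
A path is bad iff it touches y = x + 1; reflecting its initial segment maps bad paths bijectively onto all paths to (8,10), of which there are C(18,10) = 43758.
Valid Dyck paths: 48620 - 43758.
(This is the Catalan number C_{9}.)

Final answer: C_{9} = 4862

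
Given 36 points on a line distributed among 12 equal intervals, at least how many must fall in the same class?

By pigeonhole with 36 objects and 12 categories: ceiling(36/12).

Final answer: 3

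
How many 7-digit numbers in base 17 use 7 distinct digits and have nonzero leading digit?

The leading digit has 16 choices (anything but zero); the next has 16 (anything but the first), then 15, and so on, one fewer each time.
Total: 16 x 16 x 15 x 14 x 13 x 12 x 11.

Final answer: 92252160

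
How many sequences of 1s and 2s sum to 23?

Let f(n) count the ways. The last step is size 1 or 2, so f(n) = f(n-1) + f(n-2) with f(1)=1, f(2)=2.
Iterating the recurrence: f(1)=1, f(2)=2, f(3)=3, f(4)=5, f(5)=8, f(6)=13, f(7)=21, f(8)=34, f(9)=55, f(10)=89, f(11)=144, f(12)=233, f(13)=377, f(14)=610, f(15)=987, f(16)=1597, f(17)=2584, f(18)=4181, f(19)=6765, f(20)=10946, f(21)=17711, f(22)=28657, f(23)=46368.

Final answer: 46368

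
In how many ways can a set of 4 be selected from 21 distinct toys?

C(21,4) = 21!/(4! x (21-4)!).

Final answer: C(21,4) = 5985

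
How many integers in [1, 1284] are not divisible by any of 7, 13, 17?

|div by 7|=183, |div by 13|=98, |div by 17|=75.
|div by 7&13|=14, |div by 7&17|=10, |div by 13&17|=5, |div by all|=0.
By inclusion-exclusion, divisible by at least one: 183+98+75-14-10-5+0 = 327.
Not divisible by any: 1284 - 327.

Final answer: 957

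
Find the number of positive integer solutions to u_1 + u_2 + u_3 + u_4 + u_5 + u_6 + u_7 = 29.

Substitute u'_i = u_i - 1 (so u'_i >= 0). Then sum u'_i = 29 - 7 = 22.
Stars and bars: C(22+7-1, 7-1) = C(28,6).

Final answer: C(28,6) = 376740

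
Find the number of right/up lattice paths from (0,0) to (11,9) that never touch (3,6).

Total paths to (11,9): C(20,9) = 167960.
Paths through (3,6): C(9,6) x C(11,3) = 13860.
Avoiding (3,6): 167960 - 13860.

Final answer: 154100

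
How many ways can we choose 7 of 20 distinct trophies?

C(20,7) = 20!/(7! x 13!).

Final answer: \binom{20}{7} = 77520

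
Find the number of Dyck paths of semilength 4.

Total monotonic paths to (4,4): C(8,4) = 70.
By the reflection principle, paths that go above the diagonal number C(8,5) = 56.
Valid Dyck paths: 70 - 56.
(This is the Catalan number C_{4}.)

Final answer: C_{4} = 14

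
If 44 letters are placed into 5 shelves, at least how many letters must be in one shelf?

By the pigeonhole principle: ceiling(44/5).

Final answer: 9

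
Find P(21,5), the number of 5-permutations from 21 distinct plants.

P(21,5) = 21!/(21-5)! = 21!/16!.

Final answer: P(21,5) = 2441880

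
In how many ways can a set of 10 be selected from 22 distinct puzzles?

C(22,10) = 22!/(10! x 12!).

Final answer: \binom{22}{10} = 646646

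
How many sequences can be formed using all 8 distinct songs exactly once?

The number of ways to arrange 8 distinct objects is 8!.

Final answer: 8! = 40320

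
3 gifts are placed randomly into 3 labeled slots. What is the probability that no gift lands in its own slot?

D(n) = (n-1)(D(n-1) + D(n-2)), D(0)=1, D(1)=0.
Building up: D(2)=1, D(3)=2.
Total arrangements: 3! = 6.
Probability = D(3)/3! = 1/3.

Final answer: D(3)/3! = 2/6 = 0.333333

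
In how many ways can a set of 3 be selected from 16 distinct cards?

C(16,3) = 16!/(3! x (16-3)!).

Final answer: C(16,3) = 560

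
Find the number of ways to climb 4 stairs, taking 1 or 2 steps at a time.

Let f(n) be the number of climbs. Removing the last move (1 or 2 steps) gives f(n) = f(n-1) + f(n-2); base cases f(1)=1, f(2)=2.
Computing successive values: f(1)=1, f(2)=2, f(3)=3, f(4)=5.

Final answer: 5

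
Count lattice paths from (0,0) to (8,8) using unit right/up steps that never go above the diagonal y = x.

Total monotonic paths to (8,8): C(16,8) = 12870.
A path is bad iff it touches y = x + 1; reflecting its initial segment maps bad paths bijectively onto all paths to (7,9), of which there are C(16,9) = 11440.
Valid Dyck paths: 12870 - 11440.
(These counts are the Catalan numbers.)

Final answer: C_{8} = 1430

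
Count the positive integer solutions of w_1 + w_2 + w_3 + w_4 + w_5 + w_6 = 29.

Substitute w'_i = w_i - 1 (so w'_i >= 0). Then sum w'_i = 29 - 6 = 23.
Stars and bars: C(23+6-1, 6-1) = C(28,5).

Final answer: C(28,5) = 98280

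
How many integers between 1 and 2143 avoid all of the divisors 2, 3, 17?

|div by 2|=1071, |div by 3|=714, |div by 17|=126.
|div by 2&3|=357, |div by 2&17|=63, |div by 3&17|=42, |div by all|=21.
By inclusion-exclusion, divisible by at least one: 1071+714+126-357-63-42+21 = 1470.
Not divisible by any: 2143 - 1470.

Final answer: 673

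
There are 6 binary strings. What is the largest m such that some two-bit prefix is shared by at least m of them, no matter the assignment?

There are 4 possible values for two-bit prefix. With 6 binary strings and 4 categories, by pigeonhole: ceiling(6/4).

Final answer: 2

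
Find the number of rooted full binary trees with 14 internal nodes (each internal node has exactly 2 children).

This is counted by the nth Catalan number C_n. Here n = 14.
C_n = (2n)!/(n!(n+1)!), so C_{14} = 28!/(14! x 15!) = C(28,14)/15 = 40116600/15.

Final answer: C_{14} = 2674440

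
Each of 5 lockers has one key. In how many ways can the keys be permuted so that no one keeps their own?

Use the recurrence D(n) = (n-1)(D(n-1) + D(n-2)) with D(0)=1, D(1)=0.
D(2) = 1 x (0 + 1) = 1
D(3) = 2 x (1 + 0) = 2
D(4) = 3 x (2 + 1) = 9
D(5) = 4 x (D(4) + D(3)) = 4 x (9 + 2)

Final answer: D(5) = 44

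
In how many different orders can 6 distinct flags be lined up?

The number of ways to arrange 6 distinct objects is 6!.

Final answer: 6! = 720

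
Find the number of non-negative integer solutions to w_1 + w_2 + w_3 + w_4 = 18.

Stars and bars with 18 stars and 3 bars:
C(18+4-1, 4-1) = C(21,3).

Final answer: C(21,3) = 1330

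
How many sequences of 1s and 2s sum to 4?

Let f(n) be the number of climbs. Removing the last move (1 or 2 steps) gives f(n) = f(n-1) + f(n-2); base cases f(1)=1, f(2)=2.
Building up term by term: f(1)=1, f(2)=2, f(3)=3, f(4)=5.

Final answer: 5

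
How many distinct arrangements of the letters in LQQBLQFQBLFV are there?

Letters (B:2, F:2, L:3, Q:4, V:1). Total letters: 12.
Permutations = 12!/(4! x 3! x 2! x 2!).

Final answer: 831600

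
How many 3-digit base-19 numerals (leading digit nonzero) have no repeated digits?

The leading digit has 18 choices (anything but zero); the next has 18 (anything but the first), then 17, and so on, one fewer each time.
Total: 18 x 18 x 17.

Final answer: 5508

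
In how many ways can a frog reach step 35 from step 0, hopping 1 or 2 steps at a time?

Condition on the final move: it is a 1-step (f(n-1) ways to get there) or a 2-step (f(n-2) ways), so f(n) = f(n-1) + f(n-2), with f(1)=1, f(2)=2.
Iterating the recurrence: f(1)=1, f(2)=2, f(3)=3, f(4)=5, f(5)=8, f(6)=13, f(7)=21, f(8)=34, f(9)=55, f(10)=89, f(11)=144, f(12)=233, f(13)=377, f(14)=610, f(15)=987, f(16)=1597, f(17)=2584, f(18)=4181, f(19)=6765, f(20)=10946, f(21)=17711, f(22)=28657, f(23)=46368, f(24)=75025, f(25)=121393, f(26)=196418, f(27)=317811, f(28)=514229, f(29)=832040, f(30)=1346269, f(31)=2178309, f(32)=3524578, f(33)=5702887, f(34)=9227465, f(35)=14930352.

Final answer: 14930352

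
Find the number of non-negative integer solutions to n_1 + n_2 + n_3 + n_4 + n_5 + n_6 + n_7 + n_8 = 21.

Stars and bars with 21 stars and 7 bars:
C(21+8-1, 8-1) = C(28,7).

Final answer: C(28,7) = 1184040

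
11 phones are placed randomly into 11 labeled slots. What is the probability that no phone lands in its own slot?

D(n) = (n-1)(D(n-1) + D(n-2)), D(0)=1, D(1)=0.
Building up: D(2)=1, D(3)=2, D(4)=9, D(5)=44, D(6)=265, D(7)=1854, D(8)=14833, D(9)=133496, D(10)=1334961, D(11)=14684570.
Total arrangements: 11! = 39916800.
Probability = D(11)/11! = 1468457/3991680.

Final answer: D(11)/11! = 14684570/39916800 = 0.367879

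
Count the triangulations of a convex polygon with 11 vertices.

This is counted by the nth Catalan number C_n. Here n = 11 - 2 = 9.
Using C_0 = 1 and C_(k+1) = C_k x 2(2k+1)/(k+2), build up term by term: C_1=1, C_2=2, C_3=5, C_4=14, C_5=42, C_6=132, C_7=429, C_8=1430, C_9=4862.

Final answer: C_{9} = 4862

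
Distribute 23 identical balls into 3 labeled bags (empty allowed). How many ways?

Stars and bars: C(n+k-1, k-1) = C(25,2).

Final answer: C(25,2) = 300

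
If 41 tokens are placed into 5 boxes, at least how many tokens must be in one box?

By the pigeonhole principle: ceiling(41/5).

Final answer: 9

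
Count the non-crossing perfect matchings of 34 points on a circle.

The structures are counted by the Catalan number C_n. Here n = 34/2 = 17.
Using C_0 = 1 and C_(k+1) = C_k x 2(2k+1)/(k+2), build up term by term: C_1=1, C_2=2, C_3=5, C_4=14, C_5=42, C_6=132, C_7=429, C_8=1430, C_9=4862, C_10=16796, C_11=58786, C_12=208012, C_13=742900, C_14=2674440, C_15=9694845, C_16=35357670, C_17=129644790.

Final answer: C_{17} = 129644790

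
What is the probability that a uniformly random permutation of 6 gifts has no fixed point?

Derangements satisfy D(n) = (n-1)(D(n-1) + D(n-2)), starting from D(0)=1, D(1)=0.
Building up: D(2)=1, D(3)=2, D(4)=9, D(5)=44, D(6)=265.
Total arrangements: 6! = 720.
Probability = D(6)/6! = 53/144.

Final answer: D(6)/6! = 265/720 = 0.368056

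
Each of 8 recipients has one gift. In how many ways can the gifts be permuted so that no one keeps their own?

D(n) = (n-1)(D(n-1) + D(n-2)), D(0)=1, D(1)=0.
D(2) = 1 x (0 + 1) = 1
D(3) = 2 x (1 + 0) = 2
D(4) = 3 x (2 + 1) = 9
D(5) = 4 x (9 + 2) = 44
D(6) = 5 x (44 + 9) = 265
D(7) = 6 x (265 + 44) = 1854
D(8) = 7 x (D(7) + D(6)) = 7 x (1854 + 265)

Final answer: D(8) = 14833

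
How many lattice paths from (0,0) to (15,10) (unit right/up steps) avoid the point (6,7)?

Total paths to (15,10): C(25,10) = 3268760.
Paths through (6,7): C(13,7) x C(12,3) = 377520.
Avoiding (6,7): 3268760 - 377520.

Final answer: 2891240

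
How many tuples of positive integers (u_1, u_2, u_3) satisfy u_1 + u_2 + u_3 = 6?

Substitute u'_i = u_i - 1 (so u'_i >= 0). Then sum u'_i = 6 - 3 = 3.
Stars and bars: C(3+3-1, 3-1) = C(5,2).

Final answer: C(5,2) = 10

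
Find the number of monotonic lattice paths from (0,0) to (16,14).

Each path has 16 right steps and 14 up steps in some order (30 steps total).
Choose which 14 of the 30 steps are up: C(30,14).

Final answer: C(30,14) = 145422675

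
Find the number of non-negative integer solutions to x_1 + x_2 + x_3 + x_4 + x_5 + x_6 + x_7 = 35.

Stars and bars with 35 stars and 6 bars:
C(35+7-1, 7-1) = C(41,6).

Final answer: C(41,6) = 4496388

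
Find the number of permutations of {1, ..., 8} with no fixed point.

Use the recurrence D(n) = (n-1)(D(n-1) + D(n-2)) with D(0)=1, D(1)=0.
Building up: D(2)=1, D(3)=2, D(4)=9, D(5)=44, D(6)=265, D(7)=1854.
D(8) = 7 x (D(7) + D(6)) = 7 x (1854 + 265).

Final answer: D(8) = 14833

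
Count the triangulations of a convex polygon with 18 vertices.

The structures are counted by the Catalan number C_n. Here n = 18 - 2 = 16.
C_n = C(2n,n) - C(2n,n+1), so C_{16} = C(32,16) - C(32,17) = 601080390 - 565722720.

Final answer: C_{16} = 35357670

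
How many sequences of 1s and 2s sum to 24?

Let f(n) be the number of climbs. Removing the last move (1 or 2 steps) gives f(n) = f(n-1) + f(n-2); base cases f(1)=1, f(2)=2.
Building up term by term: f(1)=1, f(2)=2, f(3)=3, f(4)=5, f(5)=8, f(6)=13, f(7)=21, f(8)=34, f(9)=55, f(10)=89, f(11)=144, f(12)=233, f(13)=377, f(14)=610, f(15)=987, f(16)=1597, f(17)=2584, f(18)=4181, f(19)=6765, f(20)=10946, f(21)=17711, f(22)=28657, f(23)=46368, f(24)=75025.

Final answer: 75025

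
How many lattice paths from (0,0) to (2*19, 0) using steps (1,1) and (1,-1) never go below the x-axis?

Total monotonic paths to (19,19): C(38,19) = 35345263800.
A path is bad iff it touches y = x + 1; reflecting its initial segment maps bad paths bijectively onto all paths to (18,20), of which there are C(38,20) = 33578000610.
Valid Dyck paths: 35345263800 - 33578000610.
(Equivalently, C_{19} = C(38,19)/20 = 35345263800/20.)

Final answer: C_{19} = 1767263190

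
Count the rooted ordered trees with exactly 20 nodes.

This is a standard Catalan-number count: the answer is C_n. Here n = 20 - 1 = 19.
C_n = C(2n,n) - C(2n,n+1), so C_{19} = C(38,19) - C(38,20) = 35345263800 - 33578000610.

Final answer: C_{19} = 1767263190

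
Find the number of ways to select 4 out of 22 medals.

C(22,4) = 22!/(4! x 18!).

Final answer: \binom{22}{4} = 7315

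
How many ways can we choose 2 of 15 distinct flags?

C(15,2) = 15!/(2! x (15-2)!).

Final answer: C(15,2) = 105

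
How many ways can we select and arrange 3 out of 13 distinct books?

P(13,3) = 13!/(13-3)! = 13!/10!.

Final answer: P(13,3) = 1716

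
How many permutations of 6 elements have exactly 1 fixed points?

Choose which 1 elements are fixed: C(6,1) = 6.
Derange the remaining 5 using D(j) = (j-1)(D(j-1) + D(j-2)), D(0)=1, D(1)=0: D(2)=1, D(3)=2, D(4)=9, D(5)=44.
Total: 6 x 44.

Final answer: C(6,1) D(5) = 264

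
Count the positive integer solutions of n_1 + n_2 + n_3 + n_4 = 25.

Substitute n'_i = n_i - 1 (so n'_i >= 0). Then sum n'_i = 25 - 4 = 21.
Stars and bars: C(21+4-1, 4-1) = C(24,3).

Final answer: C(24,3) = 2024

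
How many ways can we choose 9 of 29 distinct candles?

C(29,9) = 29!/(9! x 20!).

Final answer: \binom{29}{9} = 10015005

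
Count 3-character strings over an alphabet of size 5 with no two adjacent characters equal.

First character: 5 choices. Each subsequent: 4 choices (must differ from the previous one).
Total: 5 x 4^2.

Final answer: 5 x 4^{2} = 80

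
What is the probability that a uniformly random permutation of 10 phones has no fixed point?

Derangements satisfy D(n) = (n-1)(D(n-1) + D(n-2)), starting from D(0)=1, D(1)=0.
Building up: D(2)=1, D(3)=2, D(4)=9, D(5)=44, D(6)=265, D(7)=1854, D(8)=14833, D(9)=133496, D(10)=1334961.
Total arrangements: 10! = 3628800.
Probability = D(10)/10! = 16481/44800.

Final answer: D(10)/10! = 1334961/3628800 = 0.367879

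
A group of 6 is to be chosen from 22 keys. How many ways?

C(22,6) = 22!/(6! x 16!).

Final answer: \binom{22}{6} = 74613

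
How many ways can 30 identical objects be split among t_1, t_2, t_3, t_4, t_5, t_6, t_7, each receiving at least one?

Substitute t'_i = t_i - 1 (so t'_i >= 0). Then sum t'_i = 30 - 7 = 23.
Stars and bars: C(23+7-1, 7-1) = C(29,6).

Final answer: C(29,6) = 475020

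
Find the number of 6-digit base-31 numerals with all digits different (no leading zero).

First digit: 30 (nonzero). Second: 30 (not first). Third: 29, etc.
Total: 30 x 30 x 29 x 28 x 27 x 26.

Final answer: 513021600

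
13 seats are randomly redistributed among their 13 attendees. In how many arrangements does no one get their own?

Derangements satisfy D(n) = (n-1)(D(n-1) + D(n-2)), starting from D(0)=1, D(1)=0.
D(2) = 1 x (0 + 1) = 1
D(3) = 2 x (1 + 0) = 2
D(4) = 3 x (2 + 1) = 9
D(5) = 4 x (9 + 2) = 44
D(6) = 5 x (44 + 9) = 265
D(7) = 6 x (265 + 44) = 1854
D(8) = 7 x (1854 + 265) = 14833
D(9) = 8 x (14833 + 1854) = 133496
D(10) = 9 x (133496 + 14833) = 1334961
D(11) = 10 x (1334961 + 133496) = 14684570
D(12) = 11 x (14684570 + 1334961) = 176214841
D(13) = 12 x (D(12) + D(11)) = 12 x (176214841 + 14684570)

Final answer: D(13) = 2290792932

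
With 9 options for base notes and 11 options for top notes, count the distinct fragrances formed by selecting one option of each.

By the multiplication principle: 9 x 11.

Final answer: 99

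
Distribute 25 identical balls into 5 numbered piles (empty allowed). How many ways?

Stars and bars: C(n+k-1, k-1) = C(29,4).

Final answer: C(29,4) = 23751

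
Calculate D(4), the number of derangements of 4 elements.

Derangements satisfy D(n) = (n-1)(D(n-1) + D(n-2)), starting from D(0)=1, D(1)=0.
Building up: D(2)=1, D(3)=2.
D(4) = 3 x (D(3) + D(2)) = 3 x (2 + 1).

Final answer: D(4) = 9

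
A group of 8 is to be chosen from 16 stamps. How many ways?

C(16,8) = 16!/(8! x 8!).

Final answer: \binom{16}{8} = 12870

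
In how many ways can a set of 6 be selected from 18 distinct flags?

C(18,6) = 18!/(6! x (18-6)!).

Final answer: C(18,6) = 18564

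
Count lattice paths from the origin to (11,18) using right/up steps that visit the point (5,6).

Paths (0,0)->(5,6): C(11,6) = 462.
Paths (5,6)->(11,18): C(18,12) = 18564.
By multiplication principle: 462 x 18564.

Final answer: 8576568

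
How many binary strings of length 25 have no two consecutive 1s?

Classify by the final bit: ...0 gives a(n-1) strings, ...01 gives a(n-2) strings. Thus a(n) = a(n-1) + a(n-2) with a(1)=2, a(2)=3.
Building up term by term: a(1)=2, a(2)=3, a(3)=5, a(4)=8, a(5)=13, a(6)=21, a(7)=34, a(8)=55, a(9)=89, a(10)=144, a(11)=233, a(12)=377, a(13)=610, a(14)=987, a(15)=1597, a(16)=2584, a(17)=4181, a(18)=6765, a(19)=10946, a(20)=17711, a(21)=28657, a(22)=46368, a(23)=75025, a(24)=121393, a(25)=196418.

Final answer: 196418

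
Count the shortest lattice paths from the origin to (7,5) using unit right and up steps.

Each path has 7 right steps and 5 up steps in some order (12 steps total).
Choose which 5 of the 12 steps are up: C(12,5).

Final answer: C(12,5) = 792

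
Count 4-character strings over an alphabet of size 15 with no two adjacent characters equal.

Let g(n) count such strings. g(1) = 15, and each valid string of length n-1 extends in 14 ways (any symbol but the last), so g(n) = 14 g(n-1).
Total: g(4) = 15 x 14^3.

Final answer: 15 x 14^{3} = 41160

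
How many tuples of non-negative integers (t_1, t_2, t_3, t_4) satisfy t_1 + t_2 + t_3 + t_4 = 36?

Stars and bars with 36 stars and 3 bars:
C(36+4-1, 4-1) = C(39,3).

Final answer: C(39,3) = 9139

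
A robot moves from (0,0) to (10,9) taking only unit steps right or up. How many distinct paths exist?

Each path has 10 right steps and 9 up steps in some order (19 steps total).
Choose which 9 of the 19 steps are up: C(19,9).

Final answer: C(19,9) = 92378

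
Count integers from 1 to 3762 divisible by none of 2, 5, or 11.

|div by 2|=1881, |div by 5|=752, |div by 11|=342.
|div by 2&5|=376, |div by 2&11|=171, |div by 5&11|=68, |div by all|=34.
By inclusion-exclusion, divisible by at least one: 1881+752+342-376-171-68+34 = 2394.
Not divisible by any: 3762 - 2394.

Final answer: 1368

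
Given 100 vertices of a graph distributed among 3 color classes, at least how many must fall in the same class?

By pigeonhole with 100 objects and 3 categories: ceiling(100/3).

Final answer: 34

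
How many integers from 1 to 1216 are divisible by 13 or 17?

Multiples of 13: 93. Multiples of 17: 71. Of both (lcm=221): 5.
By inclusion-exclusion: 93 + 71 - 5.

Final answer: 159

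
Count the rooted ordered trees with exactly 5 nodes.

The structures are counted by the Catalan number C_n. Here n = 5 - 1 = 4.
C_n = (2n)!/(n!(n+1)!), so C_{4} = 8!/(4! x 5!) = C(8,4)/5 = 70/5.

Final answer: C_{4} = 14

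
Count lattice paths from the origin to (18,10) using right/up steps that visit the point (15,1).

Paths (0,0)->(15,1): C(16,1) = 16.
Paths (15,1)->(18,10): C(12,9) = 220.
By multiplication principle: 16 x 220.

Final answer: 3520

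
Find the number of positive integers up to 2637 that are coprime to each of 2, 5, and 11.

|div by 2|=1318, |div by 5|=527, |div by 11|=239.
|div by 2&5|=263, |div by 2&11|=119, |div by 5&11|=47, |div by all|=23.
By inclusion-exclusion, divisible by at least one: 1318+527+239-263-119-47+23 = 1678.
Not divisible by any: 2637 - 1678.

Final answer: 959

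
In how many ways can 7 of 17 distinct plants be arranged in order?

P(17,7) = 17!/(17-7)! = 17!/10!.

Final answer: P(17,7) = 98017920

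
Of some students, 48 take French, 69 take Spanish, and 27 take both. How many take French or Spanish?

|A union B| = |A| + |B| - |A intersect B| = 48 + 69 - 27.

Final answer: 90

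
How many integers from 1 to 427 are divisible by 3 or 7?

Multiples of 3: 142. Multiples of 7: 61. Of both (lcm=21): 20.
By inclusion-exclusion: 142 + 61 - 20.

Final answer: 183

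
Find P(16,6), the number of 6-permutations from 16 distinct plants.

P(16,6) = 16!/(16-6)! = 16!/10!.

Final answer: P(16,6) = 5765760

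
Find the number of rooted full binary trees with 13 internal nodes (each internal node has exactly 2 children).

The structures are counted by the Catalan number C_n. Here n = 13.
C_n = C(2n,n) - C(2n,n+1), so C_{13} = C(26,13) - C(26,14) = 10400600 - 9657700.

Final answer: C_{13} = 742900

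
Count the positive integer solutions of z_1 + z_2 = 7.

Substitute z'_i = z_i - 1 (so z'_i >= 0). Then sum z'_i = 7 - 2 = 5.
Stars and bars: C(5+2-1, 2-1) = C(6,1).

Final answer: C(6,1) = 6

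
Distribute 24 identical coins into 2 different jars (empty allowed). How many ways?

Stars and bars: C(n+k-1, k-1) = C(25,1).

Final answer: C(25,1) = 25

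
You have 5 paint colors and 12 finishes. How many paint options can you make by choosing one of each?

By the multiplication principle: 5 x 12.

Final answer: 60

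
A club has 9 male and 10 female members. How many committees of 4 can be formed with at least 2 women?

Sum over valid woman counts:
C(10,2)C(9,2) = 1620
C(10,3)C(9,1) = 1080
C(10,4)C(9,0) = 210
Total: 1620 + 1080 + 210.

Final answer: 2910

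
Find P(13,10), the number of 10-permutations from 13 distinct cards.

P(13,10) = 13!/(13-10)! = 13!/3!.

Final answer: P(13,10) = 1037836800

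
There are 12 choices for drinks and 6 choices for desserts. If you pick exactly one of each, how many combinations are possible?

By the multiplication principle: 12 x 6.

Final answer: 72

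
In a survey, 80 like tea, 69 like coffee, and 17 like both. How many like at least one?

|A union B| = |A| + |B| - |A intersect B| = 80 + 69 - 17.

Final answer: 132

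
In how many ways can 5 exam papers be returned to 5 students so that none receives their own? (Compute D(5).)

D(n) = (n-1)(D(n-1) + D(n-2)), D(0)=1, D(1)=0.
D(2) = 1 x (0 + 1) = 1
D(3) = 2 x (1 + 0) = 2
D(4) = 3 x (2 + 1) = 9
D(5) = 4 x (D(4) + D(3)) = 4 x (9 + 2)

Final answer: D(5) = 44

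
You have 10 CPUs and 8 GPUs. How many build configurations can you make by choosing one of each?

By the multiplication principle: 10 x 8.

Final answer: 80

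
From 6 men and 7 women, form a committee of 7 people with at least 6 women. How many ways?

Sum over valid woman counts:
C(7,6)C(6,1) = 42
C(7,7)C(6,0) = 1
Total: 42 + 1.

Final answer: 43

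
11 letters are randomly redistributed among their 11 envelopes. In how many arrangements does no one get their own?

Use the recurrence D(n) = (n-1)(D(n-1) + D(n-2)) with D(0)=1, D(1)=0.
D(2) = 1 x (0 + 1) = 1
D(3) = 2 x (1 + 0) = 2
D(4) = 3 x (2 + 1) = 9
D(5) = 4 x (9 + 2) = 44
D(6) = 5 x (44 + 9) = 265
D(7) = 6 x (265 + 44) = 1854
D(8) = 7 x (1854 + 265) = 14833
D(9) = 8 x (14833 + 1854) = 133496
D(10) = 9 x (133496 + 14833) = 1334961
D(11) = 10 x (D(10) + D(9)) = 10 x (1334961 + 133496)

Final answer: D(11) = 14684570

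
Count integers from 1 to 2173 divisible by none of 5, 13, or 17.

|div by 5|=434, |div by 13|=167, |div by 17|=127.
|div by 5&13|=33, |div by 5&17|=25, |div by 13&17|=9, |div by all|=1.
By inclusion-exclusion, divisible by at least one: 434+167+127-33-25-9+1 = 662.
Not divisible by any: 2173 - 662.

Final answer: 1511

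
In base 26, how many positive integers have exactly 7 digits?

These are the integers in [26^6, 26^7), so the count is 26^7 - 26^6 = 25 x 26^6.

Final answer: 7722894400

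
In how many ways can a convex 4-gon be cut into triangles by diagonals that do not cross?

This is a standard Catalan-number count: the answer is C_n. Here n = 4 - 2 = 2.
C_n = (2n)!/(n!(n+1)!), so C_{2} = 4!/(2! x 3!) = C(4,2)/3 = 6/3.

Final answer: C_{2} = 2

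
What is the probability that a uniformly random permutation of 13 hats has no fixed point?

D(n) = (n-1)(D(n-1) + D(n-2)), D(0)=1, D(1)=0.
Building up: D(2)=1, D(3)=2, D(4)=9, D(5)=44, D(6)=265, D(7)=1854, D(8)=14833, D(9)=133496, D(10)=1334961, D(11)=14684570, D(12)=176214841, D(13)=2290792932.
Total arrangements: 13! = 6227020800.
Probability = D(13)/13! = 63633137/172972800.

Final answer: D(13)/13! = 2290792932/6227020800 = 0.367879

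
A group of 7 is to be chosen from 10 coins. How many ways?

C(10,7) = 10!/(7! x (10-7)!).

Final answer: C(10,7) = 120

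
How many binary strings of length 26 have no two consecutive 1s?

Let a(n) count valid strings. If the last bit is 0 the prefix is any valid string of length n-1; if it is 1 the string must end in 01 with a valid prefix of length n-2. So a(n) = a(n-1) + a(n-2), a(1)=2, a(2)=3.
Building up term by term: a(1)=2, a(2)=3, a(3)=5, a(4)=8, a(5)=13, a(6)=21, a(7)=34, a(8)=55, a(9)=89, a(10)=144, a(11)=233, a(12)=377, a(13)=610, a(14)=987, a(15)=1597, a(16)=2584, a(17)=4181, a(18)=6765, a(19)=10946, a(20)=17711, a(21)=28657, a(22)=46368, a(23)=75025, a(24)=121393, a(25)=196418, a(26)=317811.

Final answer: 317811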